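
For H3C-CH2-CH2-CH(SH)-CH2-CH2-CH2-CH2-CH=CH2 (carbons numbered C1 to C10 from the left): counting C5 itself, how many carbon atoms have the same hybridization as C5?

8

C5 is sp3 (only σ bonds).
C1: sp3 ✓
C2: sp3 ✓
C3: sp3 ✓
C4: sp3 ✓
C5: sp3 ✓
C6: sp3 ✓
C7: sp3 ✓
C8: sp3 ✓
C9: sp2
C10: sp2
8 carbons are sp3.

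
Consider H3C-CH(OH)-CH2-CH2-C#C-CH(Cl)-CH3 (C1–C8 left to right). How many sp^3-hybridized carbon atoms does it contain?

C1: sp3 ✓
C2: sp3 ✓
C3: sp3 ✓
C4: sp3 ✓
C5: sp
C6: sp
C7: sp3 ✓
C8: sp3 ✓
C1, C2, C3, C4, C7, C8 → 6 sp3 carbons.

6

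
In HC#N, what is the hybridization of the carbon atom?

sp

The carbon atom (2 σ bonds, plus two π bonds) has steric number 2: sp.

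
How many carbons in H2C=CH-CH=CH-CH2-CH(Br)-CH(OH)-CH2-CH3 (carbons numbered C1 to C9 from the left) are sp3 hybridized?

C1: sp2
C2: sp2
C3: sp2
C4: sp2
C5: sp3 ✓
C6: sp3 ✓
C7: sp3 ✓
C8: sp3 ✓
C9: sp3 ✓
C5, C6, C7, C8, C9 → 5 sp3 carbons.

5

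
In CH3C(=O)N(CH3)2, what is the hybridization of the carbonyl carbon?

sp2

The carbonyl carbon has 3 σ bonds, plus one π bond: steric number 3 → sp2.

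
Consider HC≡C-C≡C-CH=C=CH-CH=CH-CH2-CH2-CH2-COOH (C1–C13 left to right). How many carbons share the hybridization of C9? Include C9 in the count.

5

C9 is sp2 (one π bond).
C1: sp
C2: sp
C3: sp
C4: sp
C5: sp2 ✓
C6: sp
C7: sp2 ✓
C8: sp2 ✓
C9: sp2 ✓
C10: sp3
C11: sp3
C12: sp3
C13: sp2 ✓
5 carbons are sp2.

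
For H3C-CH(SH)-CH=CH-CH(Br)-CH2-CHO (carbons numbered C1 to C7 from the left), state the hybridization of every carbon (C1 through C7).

C1 sp3, C2 sp3, C3 sp2, C4 sp2, C5 sp3, C6 sp3, C7 sp2

C1 — 4 σ bonds. Steric number 4, so sp3.
C2: 4 σ bonds — 4 electron domains, sp3.
C3 is sp2: 3 σ bonds, plus one π bond, 3 electron-density regions.
C4 (3 σ bonds, plus one π bond) has steric number 3: sp2.
C5 has 4 σ bonds: steric number 4 → sp3.
C6 (4 σ bonds) has steric number 4: sp3.
C7 has 3 σ bonds, plus one π bond: steric number 3 → sp2.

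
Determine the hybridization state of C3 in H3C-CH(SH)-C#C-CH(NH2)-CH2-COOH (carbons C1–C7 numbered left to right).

C3: 2 σ bonds, plus two π bonds; 2 regions of electron density → sp.

sp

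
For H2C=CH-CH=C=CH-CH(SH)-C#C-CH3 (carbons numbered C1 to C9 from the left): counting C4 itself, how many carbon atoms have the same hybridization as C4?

C4 is sp (two π bonds).
C1: sp2
C2: sp2
C3: sp2
C4: sp ✓
C5: sp2
C6: sp3
C7: sp ✓
C8: sp ✓
C9: sp3
3 carbons are sp.

3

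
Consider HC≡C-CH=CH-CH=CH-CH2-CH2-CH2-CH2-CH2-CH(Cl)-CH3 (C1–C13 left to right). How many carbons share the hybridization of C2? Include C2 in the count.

C2 is sp (two π bonds).
C1: sp ✓
C2: sp ✓
C3: sp2
C4: sp2
C5: sp2
C6: sp2
C7: sp3
C8: sp3
C9: sp3
C10: sp3
C11: sp3
C12: sp3
C13: sp3
2 carbons are sp.

2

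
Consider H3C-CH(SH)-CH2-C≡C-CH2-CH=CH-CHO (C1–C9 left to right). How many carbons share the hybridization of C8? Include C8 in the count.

3

C8 is sp2 (one π bond).
C1: sp3
C2: sp3
C3: sp3
C4: sp
C5: sp
C6: sp3
C7: sp2 ✓
C8: sp2 ✓
C9: sp2 ✓
3 carbons are sp2.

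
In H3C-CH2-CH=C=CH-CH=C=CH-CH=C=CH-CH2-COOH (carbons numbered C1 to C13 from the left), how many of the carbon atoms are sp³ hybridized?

3

C1: sp3 ✓
C2: sp3 ✓
C3: sp2
C4: sp
C5: sp2
C6: sp2
C7: sp
C8: sp2
C9: sp2
C10: sp
C11: sp2
C12: sp3 ✓
C13: sp2
C1, C2, C12 → 3 sp3 carbons.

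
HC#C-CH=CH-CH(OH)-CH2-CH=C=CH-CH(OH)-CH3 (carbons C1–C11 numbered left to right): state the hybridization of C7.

C7: 3 σ bonds, plus one π bond; 3 regions of electron density → sp2.

sp^2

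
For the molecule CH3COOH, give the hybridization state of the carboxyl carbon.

The carboxyl carbon: 3 σ bonds, plus one π bond; 3 regions of electron density → sp2.

sp2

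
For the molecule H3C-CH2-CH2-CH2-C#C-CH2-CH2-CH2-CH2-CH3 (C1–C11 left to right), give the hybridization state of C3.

sp^3

C3 has 4 σ bonds: steric number 4 → sp3.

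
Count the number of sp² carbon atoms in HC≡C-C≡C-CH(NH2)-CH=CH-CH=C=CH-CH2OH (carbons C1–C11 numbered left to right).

C1: sp
C2: sp
C3: sp
C4: sp
C5: sp3
C6: sp2 ✓
C7: sp2 ✓
C8: sp2 ✓
C9: sp
C10: sp2 ✓
C11: sp3
C6, C7, C8, C10 → 4 sp2 carbons.

4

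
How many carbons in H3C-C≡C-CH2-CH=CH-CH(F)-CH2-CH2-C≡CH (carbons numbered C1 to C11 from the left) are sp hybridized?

4

C1: sp3
C2: sp ✓
C3: sp ✓
C4: sp3
C5: sp2
C6: sp2
C7: sp3
C8: sp3
C9: sp3
C10: sp ✓
C11: sp ✓
C2, C3, C10, C11 → 4 sp carbons.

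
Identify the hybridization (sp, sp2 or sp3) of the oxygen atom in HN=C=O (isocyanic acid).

sp2

The oxygen atom: 1 σ bond and 2 lone pairs, plus one π bond — 3 electron domains, sp2.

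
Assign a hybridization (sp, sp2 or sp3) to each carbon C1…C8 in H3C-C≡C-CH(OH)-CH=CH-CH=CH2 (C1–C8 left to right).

C1 sp3, C2 sp, C3 sp, C4 sp3, C5 sp2, C6 sp2, C7 sp2, C8 sp2

C1: 4 σ bonds; 4 regions of electron density → sp3.
C2 (2 σ bonds, plus two π bonds) has steric number 2: sp.
C3 (2 σ bonds, plus two π bonds) has steric number 2: sp.
C4: 4 σ bonds; 4 regions of electron density → sp3.
C5 — 3 σ bonds, plus one π bond. Steric number 3, so sp2.
C6 has 3 σ bonds, plus one π bond: steric number 3 → sp2.
C7 — 3 σ bonds, plus one π bond. Steric number 3, so sp2.
C8 — 3 σ bonds, plus one π bond. Steric number 3, so sp2.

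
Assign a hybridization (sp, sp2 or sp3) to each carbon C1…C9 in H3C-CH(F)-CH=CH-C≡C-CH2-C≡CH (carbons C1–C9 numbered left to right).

C1 sp3, C2 sp3, C3 sp2, C4 sp2, C5 sp, C6 sp, C7 sp3, C8 sp, C9 sp

C1 has 4 σ bonds: steric number 4 → sp3.
C2 has 4 σ bonds: steric number 4 → sp3.
C3: 3 σ bonds, plus one π bond; 3 regions of electron density → sp2.
C4 carries 3 σ bonds, plus one π bond, giving a steric number of 3, so it is sp2.
C5: 2 σ bonds, plus two π bonds — 2 electron domains, sp.
C6 is sp: 2 σ bonds, plus two π bonds, 2 electron-density regions.
C7 carries 4 σ bonds, giving a steric number of 4, so it is sp3.
C8 has 2 σ bonds, plus two π bonds: steric number 2 → sp.
C9 is sp: 2 σ bonds, plus two π bonds, 2 electron-density regions.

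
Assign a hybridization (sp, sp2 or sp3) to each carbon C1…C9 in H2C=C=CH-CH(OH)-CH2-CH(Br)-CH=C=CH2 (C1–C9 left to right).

C1 has 3 σ bonds, plus one π bond: steric number 3 → sp2.
C2 (2 σ bonds, plus two π bonds) has steric number 2: sp.
C3 has 3 σ bonds, plus one π bond: steric number 3 → sp2.
C4 has 4 σ bonds: steric number 4 → sp3.
C5 (4 σ bonds) has steric number 4: sp3.
C6 carries 4 σ bonds, giving a steric number of 4, so it is sp3.
C7: 3 σ bonds, plus one π bond — 3 electron domains, sp2.
C8 (2 σ bonds, plus two π bonds) has steric number 2: sp.
C9: 3 σ bonds, plus one π bond; 3 regions of electron density → sp2.

C1 sp2, C2 sp, C3 sp2, C4 sp3, C5 sp3, C6 sp3, C7 sp2, C8 sp, C9 sp2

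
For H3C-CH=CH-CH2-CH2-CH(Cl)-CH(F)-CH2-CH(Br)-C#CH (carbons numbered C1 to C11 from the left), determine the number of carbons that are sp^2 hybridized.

2

C1: sp3
C2: sp2 ✓
C3: sp2 ✓
C4: sp3
C5: sp3
C6: sp3
C7: sp3
C8: sp3
C9: sp3
C10: sp
C11: sp
C2, C3 → 2 sp2 carbons.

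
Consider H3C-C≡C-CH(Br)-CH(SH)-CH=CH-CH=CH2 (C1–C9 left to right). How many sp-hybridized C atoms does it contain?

C1: sp3
C2: sp ✓
C3: sp ✓
C4: sp3
C5: sp3
C6: sp2
C7: sp2
C8: sp2
C9: sp2
C2, C3 → 2 sp carbons.

2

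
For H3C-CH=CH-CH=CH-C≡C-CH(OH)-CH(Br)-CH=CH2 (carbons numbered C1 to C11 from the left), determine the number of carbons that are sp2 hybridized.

6

C1: sp3
C2: sp2 ✓
C3: sp2 ✓
C4: sp2 ✓
C5: sp2 ✓
C6: sp
C7: sp
C8: sp3
C9: sp3
C10: sp2 ✓
C11: sp2 ✓
C2, C3, C4, C5, C10, C11 → 6 sp2 carbons.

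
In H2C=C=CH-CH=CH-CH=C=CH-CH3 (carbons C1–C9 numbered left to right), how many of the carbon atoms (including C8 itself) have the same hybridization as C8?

C8 is sp2 (one π bond).
C1: sp2 ✓
C2: sp
C3: sp2 ✓
C4: sp2 ✓
C5: sp2 ✓
C6: sp2 ✓
C7: sp
C8: sp2 ✓
C9: sp3
6 carbons are sp2.

6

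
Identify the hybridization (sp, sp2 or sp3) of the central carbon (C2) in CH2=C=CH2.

sp

Two σ bonds and two π bonds (one to each neighbour) → sp.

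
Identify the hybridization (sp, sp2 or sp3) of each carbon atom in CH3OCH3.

sp3

Each carbon atom: 4 σ bonds — 4 electron domains, sp3.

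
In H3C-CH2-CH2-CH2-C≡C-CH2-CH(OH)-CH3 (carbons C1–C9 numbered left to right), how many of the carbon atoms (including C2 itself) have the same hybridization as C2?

C2 is sp3 (only σ bonds).
C1: sp3 ✓
C2: sp3 ✓
C3: sp3 ✓
C4: sp3 ✓
C5: sp
C6: sp
C7: sp3 ✓
C8: sp3 ✓
C9: sp3 ✓
7 carbons are sp3.

7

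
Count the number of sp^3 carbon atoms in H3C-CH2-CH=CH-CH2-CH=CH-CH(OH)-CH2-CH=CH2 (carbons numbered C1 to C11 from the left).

C1: sp3 ✓
C2: sp3 ✓
C3: sp2
C4: sp2
C5: sp3 ✓
C6: sp2
C7: sp2
C8: sp3 ✓
C9: sp3 ✓
C10: sp2
C11: sp2
C1, C2, C5, C8, C9 → 5 sp3 carbons.

5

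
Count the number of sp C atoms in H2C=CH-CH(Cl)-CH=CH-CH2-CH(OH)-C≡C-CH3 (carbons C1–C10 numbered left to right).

2

C1: sp2
C2: sp2
C3: sp3
C4: sp2
C5: sp2
C6: sp3
C7: sp3
C8: sp ✓
C9: sp ✓
C10: sp3
C8, C9 → 2 sp carbons.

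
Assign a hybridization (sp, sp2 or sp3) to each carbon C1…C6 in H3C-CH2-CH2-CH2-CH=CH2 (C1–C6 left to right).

C1 (4 σ bonds) has steric number 4: sp3.
C2: 4 σ bonds — 4 electron domains, sp3.
C3 — 4 σ bonds. Steric number 4, so sp3.
C4 has 4 σ bonds: steric number 4 → sp3.
C5 (3 σ bonds, plus one π bond) has steric number 3: sp2.
C6 carries 3 σ bonds, plus one π bond, giving a steric number of 3, so it is sp2.

C1 sp3, C2 sp3, C3 sp3, C4 sp3, C5 sp2, C6 sp2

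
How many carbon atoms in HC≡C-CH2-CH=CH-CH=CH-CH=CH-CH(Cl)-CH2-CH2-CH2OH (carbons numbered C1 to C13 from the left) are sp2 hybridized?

C1: sp
C2: sp
C3: sp3
C4: sp2 ✓
C5: sp2 ✓
C6: sp2 ✓
C7: sp2 ✓
C8: sp2 ✓
C9: sp2 ✓
C10: sp3
C11: sp3
C12: sp3
C13: sp3
C4, C5, C6, C7, C8, C9 → 6 sp2 carbons.

6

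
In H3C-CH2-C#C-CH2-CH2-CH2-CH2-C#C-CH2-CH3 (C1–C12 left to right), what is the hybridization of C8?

C8 has 4 σ bonds: steric number 4 → sp3.

sp^3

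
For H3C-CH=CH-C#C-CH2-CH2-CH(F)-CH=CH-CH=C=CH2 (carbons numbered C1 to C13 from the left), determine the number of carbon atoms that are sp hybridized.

3

C1: sp3
C2: sp2
C3: sp2
C4: sp ✓
C5: sp ✓
C6: sp3
C7: sp3
C8: sp3
C9: sp2
C10: sp2
C11: sp2
C12: sp ✓
C13: sp2
C4, C5, C12 → 3 sp carbons.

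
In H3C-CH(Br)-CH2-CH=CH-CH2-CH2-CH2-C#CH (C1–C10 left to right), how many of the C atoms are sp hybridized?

2

C1: sp3
C2: sp3
C3: sp3
C4: sp2
C5: sp2
C6: sp3
C7: sp3
C8: sp3
C9: sp ✓
C10: sp ✓
C9, C10 → 2 sp carbons.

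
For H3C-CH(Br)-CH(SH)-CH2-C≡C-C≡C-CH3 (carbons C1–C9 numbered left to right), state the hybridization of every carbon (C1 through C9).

C1 carries 4 σ bonds, giving a steric number of 4, so it is sp3.
C2 (4 σ bonds) has steric number 4: sp3.
C3 carries 4 σ bonds, giving a steric number of 4, so it is sp3.
C4 carries 4 σ bonds, giving a steric number of 4, so it is sp3.
C5 is sp: 2 σ bonds, plus two π bonds, 2 electron-density regions.
C6 carries 2 σ bonds, plus two π bonds, giving a steric number of 2, so it is sp.
C7 is sp: 2 σ bonds, plus two π bonds, 2 electron-density regions.
C8 — 2 σ bonds, plus two π bonds. Steric number 2, so sp.
C9 — 4 σ bonds. Steric number 4, so sp3.

C1 sp3, C2 sp3, C3 sp3, C4 sp3, C5 sp, C6 sp, C7 sp, C8 sp, C9 sp3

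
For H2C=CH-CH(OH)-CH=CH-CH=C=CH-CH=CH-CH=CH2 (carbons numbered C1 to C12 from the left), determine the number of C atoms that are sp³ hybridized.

C1: sp2
C2: sp2
C3: sp3 ✓
C4: sp2
C5: sp2
C6: sp2
C7: sp
C8: sp2
C9: sp2
C10: sp2
C11: sp2
C12: sp2
C3 → 1 sp3 carbon.

1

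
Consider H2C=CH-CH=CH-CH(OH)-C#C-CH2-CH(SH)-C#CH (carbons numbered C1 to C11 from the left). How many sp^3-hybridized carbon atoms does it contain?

C1: sp2
C2: sp2
C3: sp2
C4: sp2
C5: sp3 ✓
C6: sp
C7: sp
C8: sp3 ✓
C9: sp3 ✓
C10: sp
C11: sp
C5, C8, C9 → 3 sp3 carbons.

3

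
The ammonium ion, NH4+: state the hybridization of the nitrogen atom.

Four σ bonds, no lone pair → sp3, tetrahedral.

sp³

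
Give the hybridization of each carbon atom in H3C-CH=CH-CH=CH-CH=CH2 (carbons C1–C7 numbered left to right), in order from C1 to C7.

C1 sp3, C2 sp2, C3 sp2, C4 sp2, C5 sp2, C6 sp2, C7 sp2

C1: 4 σ bonds; 4 regions of electron density → sp3.
C2 — 3 σ bonds, plus one π bond. Steric number 3, so sp2.
C3 is sp2: 3 σ bonds, plus one π bond, 3 electron-density regions.
C4 is sp2: 3 σ bonds, plus one π bond, 3 electron-density regions.
C5: 3 σ bonds, plus one π bond; 3 regions of electron density → sp2.
C6 (3 σ bonds, plus one π bond) has steric number 3: sp2.
C7 — 3 σ bonds, plus one π bond. Steric number 3, so sp2.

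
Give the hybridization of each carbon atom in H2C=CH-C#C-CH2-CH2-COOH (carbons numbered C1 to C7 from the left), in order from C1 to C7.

C1 is sp2: 3 σ bonds, plus one π bond, 3 electron-density regions.
C2 has 3 σ bonds, plus one π bond: steric number 3 → sp2.
C3: 2 σ bonds, plus two π bonds; 2 regions of electron density → sp.
C4 carries 2 σ bonds, plus two π bonds, giving a steric number of 2, so it is sp.
C5: 4 σ bonds; 4 regions of electron density → sp3.
C6 — 4 σ bonds. Steric number 4, so sp3.
C7 is sp2: 3 σ bonds, plus one π bond, 3 electron-density regions.

C1 sp2, C2 sp2, C3 sp, C4 sp, C5 sp3, C6 sp3, C7 sp2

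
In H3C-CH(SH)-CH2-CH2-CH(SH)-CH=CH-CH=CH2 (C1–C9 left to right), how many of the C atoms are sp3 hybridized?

5

C1: sp3 ✓
C2: sp3 ✓
C3: sp3 ✓
C4: sp3 ✓
C5: sp3 ✓
C6: sp2
C7: sp2
C8: sp2
C9: sp2
C1, C2, C3, C4, C5 → 5 sp3 carbons.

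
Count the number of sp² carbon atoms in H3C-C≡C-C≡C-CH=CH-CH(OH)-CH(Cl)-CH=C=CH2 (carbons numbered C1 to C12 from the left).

4

C1: sp3
C2: sp
C3: sp
C4: sp
C5: sp
C6: sp2 ✓
C7: sp2 ✓
C8: sp3
C9: sp3
C10: sp2 ✓
C11: sp
C12: sp2 ✓
C6, C7, C10, C12 → 4 sp2 carbons.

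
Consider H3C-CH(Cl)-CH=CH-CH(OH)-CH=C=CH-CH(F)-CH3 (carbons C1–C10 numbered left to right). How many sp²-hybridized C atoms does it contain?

C1: sp3
C2: sp3
C3: sp2 ✓
C4: sp2 ✓
C5: sp3
C6: sp2 ✓
C7: sp
C8: sp2 ✓
C9: sp3
C10: sp3
C3, C4, C6, C8 → 4 sp2 carbons.

4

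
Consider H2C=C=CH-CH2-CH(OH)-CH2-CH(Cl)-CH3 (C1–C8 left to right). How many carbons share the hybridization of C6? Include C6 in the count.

5

C6 is sp3 (only σ bonds).
C1: sp2
C2: sp
C3: sp2
C4: sp3 ✓
C5: sp3 ✓
C6: sp3 ✓
C7: sp3 ✓
C8: sp3 ✓
5 carbons are sp3.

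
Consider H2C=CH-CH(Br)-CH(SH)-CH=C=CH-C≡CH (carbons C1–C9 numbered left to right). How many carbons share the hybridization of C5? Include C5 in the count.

4

C5 is sp2 (one π bond).
C1: sp2 ✓
C2: sp2 ✓
C3: sp3
C4: sp3
C5: sp2 ✓
C6: sp
C7: sp2 ✓
C8: sp
C9: sp
4 carbons are sp2.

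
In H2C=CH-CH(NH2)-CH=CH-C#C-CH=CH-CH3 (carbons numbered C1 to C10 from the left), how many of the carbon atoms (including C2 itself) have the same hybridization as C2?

6

C2 is sp2 (one π bond).
C1: sp2 ✓
C2: sp2 ✓
C3: sp3
C4: sp2 ✓
C5: sp2 ✓
C6: sp
C7: sp
C8: sp2 ✓
C9: sp2 ✓
C10: sp3
6 carbons are sp2.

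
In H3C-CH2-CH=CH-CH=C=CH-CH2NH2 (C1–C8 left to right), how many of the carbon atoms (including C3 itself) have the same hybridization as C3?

4

C3 is sp2 (one π bond).
C1: sp3
C2: sp3
C3: sp2 ✓
C4: sp2 ✓
C5: sp2 ✓
C6: sp
C7: sp2 ✓
C8: sp3
4 carbons are sp2.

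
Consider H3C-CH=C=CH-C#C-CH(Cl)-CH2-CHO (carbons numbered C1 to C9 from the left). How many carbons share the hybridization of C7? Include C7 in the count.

3

C7 is sp3 (only σ bonds).
C1: sp3 ✓
C2: sp2
C3: sp
C4: sp2
C5: sp
C6: sp
C7: sp3 ✓
C8: sp3 ✓
C9: sp2
3 carbons are sp3.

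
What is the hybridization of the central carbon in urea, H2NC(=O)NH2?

The central carbon — 3 σ bonds, plus one π bond. Steric number 3, so sp2.

sp²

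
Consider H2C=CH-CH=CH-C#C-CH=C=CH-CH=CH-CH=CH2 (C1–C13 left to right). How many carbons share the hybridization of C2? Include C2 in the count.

10

C2 is sp2 (one π bond).
C1: sp2 ✓
C2: sp2 ✓
C3: sp2 ✓
C4: sp2 ✓
C5: sp
C6: sp
C7: sp2 ✓
C8: sp
C9: sp2 ✓
C10: sp2 ✓
C11: sp2 ✓
C12: sp2 ✓
C13: sp2 ✓
10 carbons are sp2.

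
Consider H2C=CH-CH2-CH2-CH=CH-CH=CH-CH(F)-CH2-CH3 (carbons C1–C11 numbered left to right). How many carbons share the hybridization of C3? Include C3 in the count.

5

C3 is sp3 (only σ bonds).
C1: sp2
C2: sp2
C3: sp3 ✓
C4: sp3 ✓
C5: sp2
C6: sp2
C7: sp2
C8: sp2
C9: sp3 ✓
C10: sp3 ✓
C11: sp3 ✓
5 carbons are sp3.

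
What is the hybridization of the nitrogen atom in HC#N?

sp

The nitrogen atom (1 σ bond and 1 lone pair, plus two π bonds) has steric number 2: sp.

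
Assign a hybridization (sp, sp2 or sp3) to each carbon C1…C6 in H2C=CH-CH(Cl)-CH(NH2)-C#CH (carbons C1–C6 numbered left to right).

C1 has 3 σ bonds, plus one π bond: steric number 3 → sp2.
C2 has 3 σ bonds, plus one π bond: steric number 3 → sp2.
C3 (4 σ bonds) has steric number 4: sp3.
C4 — 4 σ bonds. Steric number 4, so sp3.
C5 carries 2 σ bonds, plus two π bonds, giving a steric number of 2, so it is sp.
C6 carries 2 σ bonds, plus two π bonds, giving a steric number of 2, so it is sp.

C1 sp2, C2 sp2, C3 sp3, C4 sp3, C5 sp, C6 sp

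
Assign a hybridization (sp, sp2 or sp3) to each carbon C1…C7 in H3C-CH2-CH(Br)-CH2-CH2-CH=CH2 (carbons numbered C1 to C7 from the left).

C1 carries 4 σ bonds, giving a steric number of 4, so it is sp3.
C2 (4 σ bonds) has steric number 4: sp3.
C3: 4 σ bonds; 4 regions of electron density → sp3.
C4 has 4 σ bonds: steric number 4 → sp3.
C5 carries 4 σ bonds, giving a steric number of 4, so it is sp3.
C6: 3 σ bonds, plus one π bond; 3 regions of electron density → sp2.
C7 is sp2: 3 σ bonds, plus one π bond, 3 electron-density regions.

C1 sp3, C2 sp3, C3 sp3, C4 sp3, C5 sp3, C6 sp2, C7 sp2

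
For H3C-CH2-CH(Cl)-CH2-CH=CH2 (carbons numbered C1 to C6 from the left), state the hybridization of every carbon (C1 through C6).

C1 has 4 σ bonds: steric number 4 → sp3.
C2 has 4 σ bonds: steric number 4 → sp3.
C3: 4 σ bonds — 4 electron domains, sp3.
C4 — 4 σ bonds. Steric number 4, so sp3.
C5 (3 σ bonds, plus one π bond) has steric number 3: sp2.
C6: 3 σ bonds, plus one π bond — 3 electron domains, sp2.

C1 sp3, C2 sp3, C3 sp3, C4 sp3, C5 sp2, C6 sp2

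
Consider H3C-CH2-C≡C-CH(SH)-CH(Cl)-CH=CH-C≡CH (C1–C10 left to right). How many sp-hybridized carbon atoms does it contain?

4

C1: sp3
C2: sp3
C3: sp ✓
C4: sp ✓
C5: sp3
C6: sp3
C7: sp2
C8: sp2
C9: sp ✓
C10: sp ✓
C3, C4, C9, C10 → 4 sp carbons.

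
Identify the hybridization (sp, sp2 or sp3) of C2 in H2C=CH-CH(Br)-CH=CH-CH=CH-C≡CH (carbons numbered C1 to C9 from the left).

C2 has 3 σ bonds, plus one π bond: steric number 3 → sp2.

sp²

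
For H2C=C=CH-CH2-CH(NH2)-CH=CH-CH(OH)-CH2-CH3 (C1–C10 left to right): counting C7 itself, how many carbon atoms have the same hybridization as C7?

C7 is sp2 (one π bond).
C1: sp2 ✓
C2: sp
C3: sp2 ✓
C4: sp3
C5: sp3
C6: sp2 ✓
C7: sp2 ✓
C8: sp3
C9: sp3
C10: sp3
4 carbons are sp2.

4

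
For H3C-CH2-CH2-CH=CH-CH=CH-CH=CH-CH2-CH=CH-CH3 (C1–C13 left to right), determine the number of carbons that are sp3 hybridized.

5

C1: sp3 ✓
C2: sp3 ✓
C3: sp3 ✓
C4: sp2
C5: sp2
C6: sp2
C7: sp2
C8: sp2
C9: sp2
C10: sp3 ✓
C11: sp2
C12: sp2
C13: sp3 ✓
C1, C2, C3, C10, C13 → 5 sp3 carbons.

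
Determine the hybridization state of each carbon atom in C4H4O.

sp2

Each carbon atom: 3 σ bonds, plus one π bond — 3 electron domains, sp2.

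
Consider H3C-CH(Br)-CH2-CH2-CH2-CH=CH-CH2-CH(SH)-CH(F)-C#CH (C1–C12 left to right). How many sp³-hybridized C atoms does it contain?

C1: sp3 ✓
C2: sp3 ✓
C3: sp3 ✓
C4: sp3 ✓
C5: sp3 ✓
C6: sp2
C7: sp2
C8: sp3 ✓
C9: sp3 ✓
C10: sp3 ✓
C11: sp
C12: sp
C1, C2, C3, C4, C5, C8, C9, C10 → 8 sp3 carbons.

8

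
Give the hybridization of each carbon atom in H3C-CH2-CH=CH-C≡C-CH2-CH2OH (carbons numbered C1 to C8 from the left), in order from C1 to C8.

C1 is sp3: 4 σ bonds, 4 electron-density regions.
C2 (4 σ bonds) has steric number 4: sp3.
C3 (3 σ bonds, plus one π bond) has steric number 3: sp2.
C4: 3 σ bonds, plus one π bond; 3 regions of electron density → sp2.
C5 (2 σ bonds, plus two π bonds) has steric number 2: sp.
C6 — 2 σ bonds, plus two π bonds. Steric number 2, so sp.
C7 has 4 σ bonds: steric number 4 → sp3.
C8 is sp3: 4 σ bonds, 4 electron-density regions.

C1 sp3, C2 sp3, C3 sp2, C4 sp2, C5 sp, C6 sp, C7 sp3, C8 sp3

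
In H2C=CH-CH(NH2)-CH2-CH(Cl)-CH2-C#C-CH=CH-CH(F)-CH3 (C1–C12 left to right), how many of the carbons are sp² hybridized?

C1: sp2 ✓
C2: sp2 ✓
C3: sp3
C4: sp3
C5: sp3
C6: sp3
C7: sp
C8: sp
C9: sp2 ✓
C10: sp2 ✓
C11: sp3
C12: sp3
C1, C2, C9, C10 → 4 sp2 carbons.

4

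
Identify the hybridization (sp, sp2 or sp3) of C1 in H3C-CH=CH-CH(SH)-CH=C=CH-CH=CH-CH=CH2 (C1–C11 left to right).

C1: 4 σ bonds — 4 electron domains, sp3.

sp3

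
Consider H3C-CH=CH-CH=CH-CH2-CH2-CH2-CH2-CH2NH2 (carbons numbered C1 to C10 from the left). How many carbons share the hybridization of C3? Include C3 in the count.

4

C3 is sp2 (one π bond).
C1: sp3
C2: sp2 ✓
C3: sp2 ✓
C4: sp2 ✓
C5: sp2 ✓
C6: sp3
C7: sp3
C8: sp3
C9: sp3
C10: sp3
4 carbons are sp2.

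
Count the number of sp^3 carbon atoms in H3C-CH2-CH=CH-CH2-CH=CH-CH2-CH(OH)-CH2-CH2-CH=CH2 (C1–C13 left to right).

7

C1: sp3 ✓
C2: sp3 ✓
C3: sp2
C4: sp2
C5: sp3 ✓
C6: sp2
C7: sp2
C8: sp3 ✓
C9: sp3 ✓
C10: sp3 ✓
C11: sp3 ✓
C12: sp2
C13: sp2
C1, C2, C5, C8, C9, C10, C11 → 7 sp3 carbons.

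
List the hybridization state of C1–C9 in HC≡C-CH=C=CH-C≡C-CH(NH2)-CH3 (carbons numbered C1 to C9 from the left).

C1 sp, C2 sp, C3 sp2, C4 sp, C5 sp2, C6 sp, C7 sp, C8 sp3, C9 sp3

C1 — 2 σ bonds, plus two π bonds. Steric number 2, so sp.
C2: 2 σ bonds, plus two π bonds — 2 electron domains, sp.
C3: 3 σ bonds, plus one π bond; 3 regions of electron density → sp2.
C4 is sp: 2 σ bonds, plus two π bonds, 2 electron-density regions.
C5 carries 3 σ bonds, plus one π bond, giving a steric number of 3, so it is sp2.
C6 — 2 σ bonds, plus two π bonds. Steric number 2, so sp.
C7 (2 σ bonds, plus two π bonds) has steric number 2: sp.
C8 — 4 σ bonds. Steric number 4, so sp3.
C9 is sp3: 4 σ bonds, 4 electron-density regions.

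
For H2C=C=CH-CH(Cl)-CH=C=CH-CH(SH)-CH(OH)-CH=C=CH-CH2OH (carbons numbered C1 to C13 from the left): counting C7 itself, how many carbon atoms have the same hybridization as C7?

C7 is sp2 (one π bond).
C1: sp2 ✓
C2: sp
C3: sp2 ✓
C4: sp3
C5: sp2 ✓
C6: sp
C7: sp2 ✓
C8: sp3
C9: sp3
C10: sp2 ✓
C11: sp
C12: sp2 ✓
C13: sp3
6 carbons are sp2.

6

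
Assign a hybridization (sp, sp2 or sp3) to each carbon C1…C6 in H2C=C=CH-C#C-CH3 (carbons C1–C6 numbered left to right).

C1 — 3 σ bonds, plus one π bond. Steric number 3, so sp2.
C2 — 2 σ bonds, plus two π bonds. Steric number 2, so sp.
C3: 3 σ bonds, plus one π bond — 3 electron domains, sp2.
C4 has 2 σ bonds, plus two π bonds: steric number 2 → sp.
C5 carries 2 σ bonds, plus two π bonds, giving a steric number of 2, so it is sp.
C6 (4 σ bonds) has steric number 4: sp3.

C1 sp2, C2 sp, C3 sp2, C4 sp, C5 sp, C6 sp3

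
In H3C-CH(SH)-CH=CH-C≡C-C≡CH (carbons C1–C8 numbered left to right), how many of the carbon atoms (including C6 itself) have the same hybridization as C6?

C6 is sp (two π bonds).
C1: sp3
C2: sp3
C3: sp2
C4: sp2
C5: sp ✓
C6: sp ✓
C7: sp ✓
C8: sp ✓
4 carbons are sp.

4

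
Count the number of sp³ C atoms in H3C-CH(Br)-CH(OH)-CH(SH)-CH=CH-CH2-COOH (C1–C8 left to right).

C1: sp3 ✓
C2: sp3 ✓
C3: sp3 ✓
C4: sp3 ✓
C5: sp2
C6: sp2
C7: sp3 ✓
C8: sp2
C1, C2, C3, C4, C7 → 5 sp3 carbons.

5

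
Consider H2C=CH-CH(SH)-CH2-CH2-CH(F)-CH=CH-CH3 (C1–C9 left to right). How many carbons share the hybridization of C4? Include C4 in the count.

5

C4 is sp3 (only σ bonds).
C1: sp2
C2: sp2
C3: sp3 ✓
C4: sp3 ✓
C5: sp3 ✓
C6: sp3 ✓
C7: sp2
C8: sp2
C9: sp3 ✓
5 carbons are sp3.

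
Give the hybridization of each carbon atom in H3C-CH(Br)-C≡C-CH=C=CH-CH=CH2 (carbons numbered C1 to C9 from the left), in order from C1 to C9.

C1 carries 4 σ bonds, giving a steric number of 4, so it is sp3.
C2 — 4 σ bonds. Steric number 4, so sp3.
C3 is sp: 2 σ bonds, plus two π bonds, 2 electron-density regions.
C4: 2 σ bonds, plus two π bonds — 2 electron domains, sp.
C5: 3 σ bonds, plus one π bond — 3 electron domains, sp2.
C6 has 2 σ bonds, plus two π bonds: steric number 2 → sp.
C7 — 3 σ bonds, plus one π bond. Steric number 3, so sp2.
C8 carries 3 σ bonds, plus one π bond, giving a steric number of 3, so it is sp2.
C9 carries 3 σ bonds, plus one π bond, giving a steric number of 3, so it is sp2.

C1 sp3, C2 sp3, C3 sp, C4 sp, C5 sp2, C6 sp, C7 sp2, C8 sp2, C9 sp2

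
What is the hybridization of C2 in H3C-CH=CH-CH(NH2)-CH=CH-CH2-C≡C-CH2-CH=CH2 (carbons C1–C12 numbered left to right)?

sp^2

C2 carries 3 σ bonds, plus one π bond, giving a steric number of 3, so it is sp2.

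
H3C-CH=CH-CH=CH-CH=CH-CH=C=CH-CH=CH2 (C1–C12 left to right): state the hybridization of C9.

sp

C9 has 2 σ bonds, plus two π bonds: steric number 2 → sp.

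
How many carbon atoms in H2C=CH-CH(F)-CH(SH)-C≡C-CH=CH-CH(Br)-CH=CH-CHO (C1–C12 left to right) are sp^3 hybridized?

3

C1: sp2
C2: sp2
C3: sp3 ✓
C4: sp3 ✓
C5: sp
C6: sp
C7: sp2
C8: sp2
C9: sp3 ✓
C10: sp2
C11: sp2
C12: sp2
C3, C4, C9 → 3 sp3 carbons.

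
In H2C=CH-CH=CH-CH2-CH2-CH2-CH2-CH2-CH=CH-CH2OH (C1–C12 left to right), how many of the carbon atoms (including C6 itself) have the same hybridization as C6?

C6 is sp3 (only σ bonds).
C1: sp2
C2: sp2
C3: sp2
C4: sp2
C5: sp3 ✓
C6: sp3 ✓
C7: sp3 ✓
C8: sp3 ✓
C9: sp3 ✓
C10: sp2
C11: sp2
C12: sp3 ✓
6 carbons are sp3.

6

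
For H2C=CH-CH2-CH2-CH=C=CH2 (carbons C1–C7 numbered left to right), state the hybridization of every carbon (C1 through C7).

C1 — 3 σ bonds, plus one π bond. Steric number 3, so sp2.
C2 carries 3 σ bonds, plus one π bond, giving a steric number of 3, so it is sp2.
C3 has 4 σ bonds: steric number 4 → sp3.
C4 is sp3: 4 σ bonds, 4 electron-density regions.
C5 carries 3 σ bonds, plus one π bond, giving a steric number of 3, so it is sp2.
C6 carries 2 σ bonds, plus two π bonds, giving a steric number of 2, so it is sp.
C7: 3 σ bonds, plus one π bond — 3 electron domains, sp2.

C1 sp2, C2 sp2, C3 sp3, C4 sp3, C5 sp2, C6 sp, C7 sp2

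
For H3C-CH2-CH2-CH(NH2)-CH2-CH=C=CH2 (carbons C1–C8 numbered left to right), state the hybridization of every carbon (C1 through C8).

C1 is sp3: 4 σ bonds, 4 electron-density regions.
C2 (4 σ bonds) has steric number 4: sp3.
C3 has 4 σ bonds: steric number 4 → sp3.
C4: 4 σ bonds; 4 regions of electron density → sp3.
C5 carries 4 σ bonds, giving a steric number of 4, so it is sp3.
C6 has 3 σ bonds, plus one π bond: steric number 3 → sp2.
C7 (2 σ bonds, plus two π bonds) has steric number 2: sp.
C8 is sp2: 3 σ bonds, plus one π bond, 3 electron-density regions.

C1 sp3, C2 sp3, C3 sp3, C4 sp3, C5 sp3, C6 sp2, C7 sp, C8 sp2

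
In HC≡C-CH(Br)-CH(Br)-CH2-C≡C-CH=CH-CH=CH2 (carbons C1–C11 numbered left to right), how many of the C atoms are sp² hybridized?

4

C1: sp
C2: sp
C3: sp3
C4: sp3
C5: sp3
C6: sp
C7: sp
C8: sp2 ✓
C9: sp2 ✓
C10: sp2 ✓
C11: sp2 ✓
C8, C9, C10, C11 → 4 sp2 carbons.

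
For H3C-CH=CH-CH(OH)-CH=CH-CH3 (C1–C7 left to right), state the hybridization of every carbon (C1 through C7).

C1 sp3, C2 sp2, C3 sp2, C4 sp3, C5 sp2, C6 sp2, C7 sp3

C1 — 4 σ bonds. Steric number 4, so sp3.
C2 carries 3 σ bonds, plus one π bond, giving a steric number of 3, so it is sp2.
C3 has 3 σ bonds, plus one π bond: steric number 3 → sp2.
C4 — 4 σ bonds. Steric number 4, so sp3.
C5 has 3 σ bonds, plus one π bond: steric number 3 → sp2.
C6: 3 σ bonds, plus one π bond; 3 regions of electron density → sp2.
C7 — 4 σ bonds. Steric number 4, so sp3.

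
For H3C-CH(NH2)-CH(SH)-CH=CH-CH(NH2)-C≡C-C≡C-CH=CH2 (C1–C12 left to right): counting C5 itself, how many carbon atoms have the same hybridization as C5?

C5 is sp2 (one π bond).
C1: sp3
C2: sp3
C3: sp3
C4: sp2 ✓
C5: sp2 ✓
C6: sp3
C7: sp
C8: sp
C9: sp
C10: sp
C11: sp2 ✓
C12: sp2 ✓
4 carbons are sp2.

4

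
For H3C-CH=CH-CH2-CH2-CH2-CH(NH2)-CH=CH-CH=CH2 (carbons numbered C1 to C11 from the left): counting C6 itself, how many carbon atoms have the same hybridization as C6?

C6 is sp3 (only σ bonds).
C1: sp3 ✓
C2: sp2
C3: sp2
C4: sp3 ✓
C5: sp3 ✓
C6: sp3 ✓
C7: sp3 ✓
C8: sp2
C9: sp2
C10: sp2
C11: sp2
5 carbons are sp3.

5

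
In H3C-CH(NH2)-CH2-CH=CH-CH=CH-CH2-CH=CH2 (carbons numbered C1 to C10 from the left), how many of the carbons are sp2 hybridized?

C1: sp3
C2: sp3
C3: sp3
C4: sp2 ✓
C5: sp2 ✓
C6: sp2 ✓
C7: sp2 ✓
C8: sp3
C9: sp2 ✓
C10: sp2 ✓
C4, C5, C6, C7, C9, C10 → 6 sp2 carbons.

6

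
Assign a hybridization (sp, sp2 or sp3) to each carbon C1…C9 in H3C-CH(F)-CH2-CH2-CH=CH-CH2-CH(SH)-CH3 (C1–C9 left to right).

C1 sp3, C2 sp3, C3 sp3, C4 sp3, C5 sp2, C6 sp2, C7 sp3, C8 sp3, C9 sp3

C1 is sp3: 4 σ bonds, 4 electron-density regions.
C2 has 4 σ bonds: steric number 4 → sp3.
C3 carries 4 σ bonds, giving a steric number of 4, so it is sp3.
C4 — 4 σ bonds. Steric number 4, so sp3.
C5 — 3 σ bonds, plus one π bond. Steric number 3, so sp2.
C6 carries 3 σ bonds, plus one π bond, giving a steric number of 3, so it is sp2.
C7: 4 σ bonds — 4 electron domains, sp3.
C8 — 4 σ bonds. Steric number 4, so sp3.
C9 carries 4 σ bonds, giving a steric number of 4, so it is sp3.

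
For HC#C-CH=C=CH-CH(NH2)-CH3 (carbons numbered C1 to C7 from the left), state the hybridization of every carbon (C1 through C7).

C1 (2 σ bonds, plus two π bonds) has steric number 2: sp.
C2 — 2 σ bonds, plus two π bonds. Steric number 2, so sp.
C3: 3 σ bonds, plus one π bond — 3 electron domains, sp2.
C4 — 2 σ bonds, plus two π bonds. Steric number 2, so sp.
C5 carries 3 σ bonds, plus one π bond, giving a steric number of 3, so it is sp2.
C6 has 4 σ bonds: steric number 4 → sp3.
C7 is sp3: 4 σ bonds, 4 electron-density regions.

C1 sp, C2 sp, C3 sp2, C4 sp, C5 sp2, C6 sp3, C7 sp3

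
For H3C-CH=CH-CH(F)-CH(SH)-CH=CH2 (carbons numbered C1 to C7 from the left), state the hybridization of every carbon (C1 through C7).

C1: 4 σ bonds — 4 electron domains, sp3.
C2 carries 3 σ bonds, plus one π bond, giving a steric number of 3, so it is sp2.
C3 — 3 σ bonds, plus one π bond. Steric number 3, so sp2.
C4 (4 σ bonds) has steric number 4: sp3.
C5 is sp3: 4 σ bonds, 4 electron-density regions.
C6 — 3 σ bonds, plus one π bond. Steric number 3, so sp2.
C7 — 3 σ bonds, plus one π bond. Steric number 3, so sp2.

C1 sp3, C2 sp2, C3 sp2, C4 sp3, C5 sp3, C6 sp2, C7 sp2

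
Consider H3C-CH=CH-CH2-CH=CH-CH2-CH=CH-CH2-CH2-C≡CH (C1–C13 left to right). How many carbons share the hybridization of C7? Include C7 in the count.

C7 is sp3 (only σ bonds).
C1: sp3 ✓
C2: sp2
C3: sp2
C4: sp3 ✓
C5: sp2
C6: sp2
C7: sp3 ✓
C8: sp2
C9: sp2
C10: sp3 ✓
C11: sp3 ✓
C12: sp
C13: sp
5 carbons are sp3.

5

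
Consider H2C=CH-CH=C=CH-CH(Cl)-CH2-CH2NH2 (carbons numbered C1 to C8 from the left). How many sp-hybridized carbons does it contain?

C1: sp2
C2: sp2
C3: sp2
C4: sp ✓
C5: sp2
C6: sp3
C7: sp3
C8: sp3
C4 → 1 sp carbon.

1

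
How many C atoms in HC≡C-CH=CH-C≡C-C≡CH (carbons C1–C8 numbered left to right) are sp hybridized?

6

C1: sp ✓
C2: sp ✓
C3: sp2
C4: sp2
C5: sp ✓
C6: sp ✓
C7: sp ✓
C8: sp ✓
C1, C2, C5, C6, C7, C8 → 6 sp carbons.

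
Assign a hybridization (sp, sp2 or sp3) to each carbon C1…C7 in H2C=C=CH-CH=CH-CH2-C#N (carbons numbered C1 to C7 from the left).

C1 carries 3 σ bonds, plus one π bond, giving a steric number of 3, so it is sp2.
C2 carries 2 σ bonds, plus two π bonds, giving a steric number of 2, so it is sp.
C3: 3 σ bonds, plus one π bond — 3 electron domains, sp2.
C4 has 3 σ bonds, plus one π bond: steric number 3 → sp2.
C5 carries 3 σ bonds, plus one π bond, giving a steric number of 3, so it is sp2.
C6 — 4 σ bonds. Steric number 4, so sp3.
C7 carries 2 σ bonds, plus two π bonds, giving a steric number of 2, so it is sp.

C1 sp2, C2 sp, C3 sp2, C4 sp2, C5 sp2, C6 sp3, C7 sp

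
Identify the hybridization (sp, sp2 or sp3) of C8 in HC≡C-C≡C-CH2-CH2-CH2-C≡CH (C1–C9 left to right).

C8 — 2 σ bonds, plus two π bonds. Steric number 2, so sp.

sp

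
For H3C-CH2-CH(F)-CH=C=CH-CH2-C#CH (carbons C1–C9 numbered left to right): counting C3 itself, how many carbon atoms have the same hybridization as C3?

4

C3 is sp3 (only σ bonds).
C1: sp3 ✓
C2: sp3 ✓
C3: sp3 ✓
C4: sp2
C5: sp
C6: sp2
C7: sp3 ✓
C8: sp
C9: sp
4 carbons are sp3.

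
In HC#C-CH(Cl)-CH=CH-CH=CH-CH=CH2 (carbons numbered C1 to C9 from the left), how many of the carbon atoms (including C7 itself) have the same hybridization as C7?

6

C7 is sp2 (one π bond).
C1: sp
C2: sp
C3: sp3
C4: sp2 ✓
C5: sp2 ✓
C6: sp2 ✓
C7: sp2 ✓
C8: sp2 ✓
C9: sp2 ✓
6 carbons are sp2.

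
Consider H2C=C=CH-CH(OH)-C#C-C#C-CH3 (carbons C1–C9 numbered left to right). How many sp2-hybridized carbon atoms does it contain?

2

C1: sp2 ✓
C2: sp
C3: sp2 ✓
C4: sp3
C5: sp
C6: sp
C7: sp
C8: sp
C9: sp3
C1, C3 → 2 sp2 carbons.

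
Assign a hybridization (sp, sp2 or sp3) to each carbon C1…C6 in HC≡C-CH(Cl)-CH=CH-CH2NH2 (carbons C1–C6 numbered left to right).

C1 sp, C2 sp, C3 sp3, C4 sp2, C5 sp2, C6 sp3

C1: 2 σ bonds, plus two π bonds; 2 regions of electron density → sp.
C2: 2 σ bonds, plus two π bonds; 2 regions of electron density → sp.
C3 is sp3: 4 σ bonds, 4 electron-density regions.
C4 is sp2: 3 σ bonds, plus one π bond, 3 electron-density regions.
C5: 3 σ bonds, plus one π bond — 3 electron domains, sp2.
C6 is sp3: 4 σ bonds, 4 electron-density regions.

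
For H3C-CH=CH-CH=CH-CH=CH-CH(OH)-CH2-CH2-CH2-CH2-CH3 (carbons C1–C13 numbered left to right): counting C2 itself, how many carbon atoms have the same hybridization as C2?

6

C2 is sp2 (one π bond).
C1: sp3
C2: sp2 ✓
C3: sp2 ✓
C4: sp2 ✓
C5: sp2 ✓
C6: sp2 ✓
C7: sp2 ✓
C8: sp3
C9: sp3
C10: sp3
C11: sp3
C12: sp3
C13: sp3
6 carbons are sp2.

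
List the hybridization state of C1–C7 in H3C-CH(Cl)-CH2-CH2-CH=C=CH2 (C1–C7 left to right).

C1 is sp3: 4 σ bonds, 4 electron-density regions.
C2: 4 σ bonds; 4 regions of electron density → sp3.
C3: 4 σ bonds; 4 regions of electron density → sp3.
C4: 4 σ bonds; 4 regions of electron density → sp3.
C5: 3 σ bonds, plus one π bond; 3 regions of electron density → sp2.
C6 is sp: 2 σ bonds, plus two π bonds, 2 electron-density regions.
C7 — 3 σ bonds, plus one π bond. Steric number 3, so sp2.

C1 sp3, C2 sp3, C3 sp3, C4 sp3, C5 sp2, C6 sp, C7 sp2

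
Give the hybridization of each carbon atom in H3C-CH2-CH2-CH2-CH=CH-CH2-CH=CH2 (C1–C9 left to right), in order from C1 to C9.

C1 sp3, C2 sp3, C3 sp3, C4 sp3, C5 sp2, C6 sp2, C7 sp3, C8 sp2, C9 sp2

C1 carries 4 σ bonds, giving a steric number of 4, so it is sp3.
C2: 4 σ bonds — 4 electron domains, sp3.
C3 (4 σ bonds) has steric number 4: sp3.
C4: 4 σ bonds; 4 regions of electron density → sp3.
C5 is sp2: 3 σ bonds, plus one π bond, 3 electron-density regions.
C6 — 3 σ bonds, plus one π bond. Steric number 3, so sp2.
C7 has 4 σ bonds: steric number 4 → sp3.
C8 is sp2: 3 σ bonds, plus one π bond, 3 electron-density regions.
C9 is sp2: 3 σ bonds, plus one π bond, 3 electron-density regions.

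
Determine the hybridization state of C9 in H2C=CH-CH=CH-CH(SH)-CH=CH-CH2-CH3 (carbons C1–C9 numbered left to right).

sp3

C9: 4 σ bonds; 4 regions of electron density → sp3.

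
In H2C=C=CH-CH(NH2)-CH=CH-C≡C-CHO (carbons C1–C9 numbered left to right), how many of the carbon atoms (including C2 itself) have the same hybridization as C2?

C2 is sp (two π bonds).
C1: sp2
C2: sp ✓
C3: sp2
C4: sp3
C5: sp2
C6: sp2
C7: sp ✓
C8: sp ✓
C9: sp2
3 carbons are sp.

3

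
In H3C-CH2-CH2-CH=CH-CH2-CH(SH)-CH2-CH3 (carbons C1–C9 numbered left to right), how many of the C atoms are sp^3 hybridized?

C1: sp3 ✓
C2: sp3 ✓
C3: sp3 ✓
C4: sp2
C5: sp2
C6: sp3 ✓
C7: sp3 ✓
C8: sp3 ✓
C9: sp3 ✓
C1, C2, C3, C6, C7, C8, C9 → 7 sp3 carbons.

7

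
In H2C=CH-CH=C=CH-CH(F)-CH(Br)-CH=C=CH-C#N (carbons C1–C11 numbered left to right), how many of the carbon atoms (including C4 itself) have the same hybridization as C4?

C4 is sp (two π bonds).
C1: sp2
C2: sp2
C3: sp2
C4: sp ✓
C5: sp2
C6: sp3
C7: sp3
C8: sp2
C9: sp ✓
C10: sp2
C11: sp ✓
3 carbons are sp.

3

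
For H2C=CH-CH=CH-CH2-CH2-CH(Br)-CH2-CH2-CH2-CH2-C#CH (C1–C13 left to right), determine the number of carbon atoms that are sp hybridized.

2

C1: sp2
C2: sp2
C3: sp2
C4: sp2
C5: sp3
C6: sp3
C7: sp3
C8: sp3
C9: sp3
C10: sp3
C11: sp3
C12: sp ✓
C13: sp ✓
C12, C13 → 2 sp carbons.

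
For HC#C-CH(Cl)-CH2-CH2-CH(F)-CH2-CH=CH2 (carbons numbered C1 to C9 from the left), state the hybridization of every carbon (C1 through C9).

C1 sp, C2 sp, C3 sp3, C4 sp3, C5 sp3, C6 sp3, C7 sp3, C8 sp2, C9 sp2

C1: 2 σ bonds, plus two π bonds; 2 regions of electron density → sp.
C2 (2 σ bonds, plus two π bonds) has steric number 2: sp.
C3 has 4 σ bonds: steric number 4 → sp3.
C4: 4 σ bonds; 4 regions of electron density → sp3.
C5: 4 σ bonds; 4 regions of electron density → sp3.
C6: 4 σ bonds — 4 electron domains, sp3.
C7 (4 σ bonds) has steric number 4: sp3.
C8 is sp2: 3 σ bonds, plus one π bond, 3 electron-density regions.
C9: 3 σ bonds, plus one π bond; 3 regions of electron density → sp2.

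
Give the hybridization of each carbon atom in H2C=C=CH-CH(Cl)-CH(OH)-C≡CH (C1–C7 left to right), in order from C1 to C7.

C1 sp2, C2 sp, C3 sp2, C4 sp3, C5 sp3, C6 sp, C7 sp

C1 is sp2: 3 σ bonds, plus one π bond, 3 electron-density regions.
C2 is sp: 2 σ bonds, plus two π bonds, 2 electron-density regions.
C3: 3 σ bonds, plus one π bond; 3 regions of electron density → sp2.
C4 is sp3: 4 σ bonds, 4 electron-density regions.
C5: 4 σ bonds — 4 electron domains, sp3.
C6 is sp: 2 σ bonds, plus two π bonds, 2 electron-density regions.
C7: 2 σ bonds, plus two π bonds; 2 regions of electron density → sp.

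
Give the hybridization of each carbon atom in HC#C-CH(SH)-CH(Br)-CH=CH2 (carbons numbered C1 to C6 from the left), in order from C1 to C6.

C1 (2 σ bonds, plus two π bonds) has steric number 2: sp.
C2: 2 σ bonds, plus two π bonds; 2 regions of electron density → sp.
C3 — 4 σ bonds. Steric number 4, so sp3.
C4: 4 σ bonds — 4 electron domains, sp3.
C5 is sp2: 3 σ bonds, plus one π bond, 3 electron-density regions.
C6 carries 3 σ bonds, plus one π bond, giving a steric number of 3, so it is sp2.

C1 sp, C2 sp, C3 sp3, C4 sp3, C5 sp2, C6 sp2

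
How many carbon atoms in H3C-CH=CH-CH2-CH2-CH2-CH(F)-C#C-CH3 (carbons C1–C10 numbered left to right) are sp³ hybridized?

C1: sp3 ✓
C2: sp2
C3: sp2
C4: sp3 ✓
C5: sp3 ✓
C6: sp3 ✓
C7: sp3 ✓
C8: sp
C9: sp
C10: sp3 ✓
C1, C4, C5, C6, C7, C10 → 6 sp3 carbons.

6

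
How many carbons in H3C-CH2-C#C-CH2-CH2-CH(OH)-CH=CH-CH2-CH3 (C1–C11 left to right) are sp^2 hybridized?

2

C1: sp3
C2: sp3
C3: sp
C4: sp
C5: sp3
C6: sp3
C7: sp3
C8: sp2 ✓
C9: sp2 ✓
C10: sp3
C11: sp3
C8, C9 → 2 sp2 carbons.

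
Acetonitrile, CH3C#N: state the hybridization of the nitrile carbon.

The nitrile carbon — 2 σ bonds, plus two π bonds. Steric number 2, so sp.

sp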